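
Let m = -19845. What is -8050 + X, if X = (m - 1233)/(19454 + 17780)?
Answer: -149877389/18617 ≈ -8050.6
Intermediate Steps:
X = -10539/18617 (X = (-19845 - 1233)/(19454 + 17780) = -21078/37234 = -21078*1/37234 = -10539/18617 ≈ -0.56610)
-8050 + X = -8050 - 10539/18617 = -149877389/18617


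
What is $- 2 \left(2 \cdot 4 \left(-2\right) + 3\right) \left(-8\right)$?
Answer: $-208$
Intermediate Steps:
$- 2 \left(2 \cdot 4 \left(-2\right) + 3\right) \left(-8\right) = - 2 \left(8 \left(-2\right) + 3\right) \left(-8\right) = - 2 \left(-16 + 3\right) \left(-8\right) = \left(-2\right) \left(-13\right) \left(-8\right) = 26 \left(-8\right) = -208$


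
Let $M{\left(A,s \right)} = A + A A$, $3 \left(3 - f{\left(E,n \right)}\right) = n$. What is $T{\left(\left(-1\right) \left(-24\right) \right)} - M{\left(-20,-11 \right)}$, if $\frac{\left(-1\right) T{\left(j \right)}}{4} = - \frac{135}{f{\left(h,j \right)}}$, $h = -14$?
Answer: $-488$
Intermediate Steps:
$f{\left(E,n \right)} = 3 - \frac{n}{3}$
$M{\left(A,s \right)} = A + A^{2}$
$T{\left(j \right)} = \frac{540}{3 - \frac{j}{3}}$ ($T{\left(j \right)} = - 4 \left(- \frac{135}{3 - \frac{j}{3}}\right) = \frac{540}{3 - \frac{j}{3}}$)
$T{\left(\left(-1\right) \left(-24\right) \right)} - M{\left(-20,-11 \right)} = - \frac{1620}{-9 - -24} - - 20 \left(1 - 20\right) = - \frac{1620}{-9 + 24} - \left(-20\right) \left(-19\right) = - \frac{1620}{15} - 380 = \left(-1620\right) \frac{1}{15} - 380 = -108 - 380 = -488$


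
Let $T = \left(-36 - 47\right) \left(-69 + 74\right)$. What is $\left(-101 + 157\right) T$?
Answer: $-23240$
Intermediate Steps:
$T = -415$ ($T = \left(-83\right) 5 = -415$)
$\left(-101 + 157\right) T = \left(-101 + 157\right) \left(-415\right) = 56 \left(-415\right) = -23240$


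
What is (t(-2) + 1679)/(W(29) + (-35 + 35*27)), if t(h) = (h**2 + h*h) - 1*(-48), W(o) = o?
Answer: 1735/939 ≈ 1.8477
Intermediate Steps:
t(h) = 48 + 2*h**2 (t(h) = (h**2 + h**2) + 48 = 2*h**2 + 48 = 48 + 2*h**2)
(t(-2) + 1679)/(W(29) + (-35 + 35*27)) = ((48 + 2*(-2)**2) + 1679)/(29 + (-35 + 35*27)) = ((48 + 2*4) + 1679)/(29 + (-35 + 945)) = ((48 + 8) + 1679)/(29 + 910) = (56 + 1679)/939 = 1735*(1/939) = 1735/939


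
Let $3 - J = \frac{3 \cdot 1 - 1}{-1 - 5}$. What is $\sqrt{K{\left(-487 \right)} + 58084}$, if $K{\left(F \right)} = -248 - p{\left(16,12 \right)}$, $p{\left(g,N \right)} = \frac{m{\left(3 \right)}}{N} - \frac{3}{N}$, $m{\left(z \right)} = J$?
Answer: $\frac{\sqrt{2082095}}{6} \approx 240.49$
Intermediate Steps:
$J = \frac{10}{3}$ ($J = 3 - \frac{3 \cdot 1 - 1}{-1 - 5} = 3 - \frac{3 - 1}{-6} = 3 - 2 \left(- \frac{1}{6}\right) = 3 - - \frac{1}{3} = 3 + \frac{1}{3} = \frac{10}{3} \approx 3.3333$)
$m{\left(z \right)} = \frac{10}{3}$
$p{\left(g,N \right)} = \frac{1}{3 N}$ ($p{\left(g,N \right)} = \frac{10}{3 N} - \frac{3}{N} = \frac{1}{3 N}$)
$K{\left(F \right)} = - \frac{8929}{36}$ ($K{\left(F \right)} = -248 - \frac{1}{3 \cdot 12} = -248 - \frac{1}{3} \cdot \frac{1}{12} = -248 - \frac{1}{36} = - \frac{8929}{36}$)
$\sqrt{K{\left(-487 \right)} + 58084} = \sqrt{- \frac{8929}{36} + 58084} = \sqrt{\frac{2082095}{36}} = \frac{\sqrt{2082095}}{6}$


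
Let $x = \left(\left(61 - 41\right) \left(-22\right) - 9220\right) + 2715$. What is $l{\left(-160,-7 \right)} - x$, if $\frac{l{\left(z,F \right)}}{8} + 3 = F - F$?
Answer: $6921$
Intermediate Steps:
$l{\left(z,F \right)} = -24$ ($l{\left(z,F \right)} = -24 + 8 \left(F - F\right) = -24 + 8 \cdot 0 = -24 + 0 = -24$)
$x = -6945$ ($x = \left(20 \left(-22\right) - 9220\right) + 2715 = \left(-440 - 9220\right) + 2715 = -9660 + 2715 = -6945$)
$l{\left(-160,-7 \right)} - x = -24 - -6945 = -24 + 6945 = 6921$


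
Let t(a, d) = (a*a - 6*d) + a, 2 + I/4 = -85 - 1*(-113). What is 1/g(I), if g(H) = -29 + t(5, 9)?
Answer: -1/53 ≈ -0.018868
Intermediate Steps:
I = 104 (I = -8 + 4*(-85 - 1*(-113)) = -8 + 4*(-85 + 113) = -8 + 4*28 = -8 + 112 = 104)
t(a, d) = a + a**2 - 6*d (t(a, d) = (a**2 - 6*d) + a = a + a**2 - 6*d)
g(H) = -53 (g(H) = -29 + (5 + 5**2 - 6*9) = -29 + (5 + 25 - 54) = -29 - 24 = -53)
1/g(I) = 1/(-53) = -1/53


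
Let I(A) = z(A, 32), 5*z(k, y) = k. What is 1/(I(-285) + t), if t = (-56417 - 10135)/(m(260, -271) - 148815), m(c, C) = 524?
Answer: -148291/8386035 ≈ -0.017683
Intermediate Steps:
z(k, y) = k/5
I(A) = A/5
t = 66552/148291 (t = (-56417 - 10135)/(524 - 148815) = -66552/(-148291) = -66552*(-1/148291) = 66552/148291 ≈ 0.44879)
1/(I(-285) + t) = 1/((⅕)*(-285) + 66552/148291) = 1/(-57 + 66552/148291) = 1/(-8386035/148291) = -148291/8386035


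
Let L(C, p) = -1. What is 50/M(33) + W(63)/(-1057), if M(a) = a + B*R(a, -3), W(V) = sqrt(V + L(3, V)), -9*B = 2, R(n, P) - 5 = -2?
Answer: 150/97 - sqrt(62)/1057 ≈ 1.5389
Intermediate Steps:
R(n, P) = 3 (R(n, P) = 5 - 2 = 3)
B = -2/9 (B = -1/9*2 = -2/9 ≈ -0.22222)
W(V) = sqrt(-1 + V) (W(V) = sqrt(V - 1) = sqrt(-1 + V))
M(a) = -2/3 + a (M(a) = a - 2/9*3 = a - 2/3 = -2/3 + a)
50/M(33) + W(63)/(-1057) = 50/(-2/3 + 33) + sqrt(-1 + 63)/(-1057) = 50/(97/3) + sqrt(62)*(-1/1057) = 50*(3/97) - sqrt(62)/1057 = 150/97 - sqrt(62)/1057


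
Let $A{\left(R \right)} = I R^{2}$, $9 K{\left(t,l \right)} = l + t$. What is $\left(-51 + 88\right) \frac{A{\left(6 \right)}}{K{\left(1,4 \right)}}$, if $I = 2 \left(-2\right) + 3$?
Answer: $- \frac{11988}{5} \approx -2397.6$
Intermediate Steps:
$K{\left(t,l \right)} = \frac{l}{9} + \frac{t}{9}$ ($K{\left(t,l \right)} = \frac{l + t}{9} = \frac{l}{9} + \frac{t}{9}$)
$I = -1$ ($I = -4 + 3 = -1$)
$A{\left(R \right)} = - R^{2}$
$\left(-51 + 88\right) \frac{A{\left(6 \right)}}{K{\left(1,4 \right)}} = \left(-51 + 88\right) \frac{\left(-1\right) 6^{2}}{\frac{1}{9} \cdot 4 + \frac{1}{9} \cdot 1} = 37 \frac{\left(-1\right) 36}{\frac{4}{9} + \frac{1}{9}} = 37 \left(- \frac{36}{\frac{5}{9}}\right) = 37 \left(\left(-36\right) \frac{9}{5}\right) = 37 \left(- \frac{324}{5}\right) = - \frac{11988}{5}$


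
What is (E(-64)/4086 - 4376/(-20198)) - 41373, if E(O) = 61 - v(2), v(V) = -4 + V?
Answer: -189691906813/4584946 ≈ -41373.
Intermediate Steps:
E(O) = 63 (E(O) = 61 - (-4 + 2) = 61 - 1*(-2) = 61 + 2 = 63)
(E(-64)/4086 - 4376/(-20198)) - 41373 = (63/4086 - 4376/(-20198)) - 41373 = (63*(1/4086) - 4376*(-1/20198)) - 41373 = (7/454 + 2188/10099) - 41373 = 1064045/4584946 - 41373 = -189691906813/4584946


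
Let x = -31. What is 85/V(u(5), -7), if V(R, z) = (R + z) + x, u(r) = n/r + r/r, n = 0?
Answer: -85/37 ≈ -2.2973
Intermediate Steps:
u(r) = 1 (u(r) = 0/r + r/r = 0 + 1 = 1)
V(R, z) = -31 + R + z (V(R, z) = (R + z) - 31 = -31 + R + z)
85/V(u(5), -7) = 85/(-31 + 1 - 7) = 85/(-37) = 85*(-1/37) = -85/37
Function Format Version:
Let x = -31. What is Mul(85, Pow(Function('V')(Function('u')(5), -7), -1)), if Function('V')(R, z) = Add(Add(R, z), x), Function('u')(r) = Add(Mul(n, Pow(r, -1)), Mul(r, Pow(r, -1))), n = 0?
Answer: Rational(-85, 37) ≈ -2.2973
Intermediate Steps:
Function('u')(r) = 1 (Function('u')(r) = Add(Mul(0, Pow(r, -1)), Mul(r, Pow(r, -1))) = Add(0, 1) = 1)
Function('V')(R, z) = Add(-31, R, z) (Function('V')(R, z) = Add(Add(R, z), -31) = Add(-31, R, z))
Mul(85, Pow(Function('V')(Function('u')(5), -7), -1)) = Mul(85, Pow(Add(-31, 1, -7), -1)) = Mul(85, Pow(-37, -1)) = Mul(85, Rational(-1, 37)) = Rational(-85, 37)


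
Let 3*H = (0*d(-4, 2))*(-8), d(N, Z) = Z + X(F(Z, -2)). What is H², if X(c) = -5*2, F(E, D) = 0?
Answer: 0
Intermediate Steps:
X(c) = -10
d(N, Z) = -10 + Z (d(N, Z) = Z - 10 = -10 + Z)
H = 0 (H = ((0*(-10 + 2))*(-8))/3 = ((0*(-8))*(-8))/3 = (0*(-8))/3 = (⅓)*0 = 0)
H² = 0² = 0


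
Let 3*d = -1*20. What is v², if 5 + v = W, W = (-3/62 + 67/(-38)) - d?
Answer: 65536/3122289 ≈ 0.020990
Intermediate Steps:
d = -20/3 (d = (-1*20)/3 = (⅓)*(-20) = -20/3 ≈ -6.6667)
W = 8579/1767 (W = (-3/62 + 67/(-38)) - 1*(-20/3) = (-3*1/62 + 67*(-1/38)) + 20/3 = (-3/62 - 67/38) + 20/3 = -1067/589 + 20/3 = 8579/1767 ≈ 4.8551)
v = -256/1767 (v = -5 + 8579/1767 = -256/1767 ≈ -0.14488)
v² = (-256/1767)² = 65536/3122289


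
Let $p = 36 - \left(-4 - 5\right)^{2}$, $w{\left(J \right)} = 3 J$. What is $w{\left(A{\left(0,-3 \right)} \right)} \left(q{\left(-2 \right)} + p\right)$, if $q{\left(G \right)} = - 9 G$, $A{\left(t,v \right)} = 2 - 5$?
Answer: $243$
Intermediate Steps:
$A{\left(t,v \right)} = -3$
$p = -45$ ($p = 36 - \left(-9\right)^{2} = 36 - 81 = -45$)
$w{\left(A{\left(0,-3 \right)} \right)} \left(q{\left(-2 \right)} + p\right) = 3 \left(-3\right) \left(\left(-9\right) \left(-2\right) - 45\right) = - 9 \left(18 - 45\right) = \left(-9\right) \left(-27\right) = 243$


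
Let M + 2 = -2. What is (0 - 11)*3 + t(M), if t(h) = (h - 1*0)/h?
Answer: -32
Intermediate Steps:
M = -4 (M = -2 - 2 = -4)
t(h) = 1 (t(h) = (h + 0)/h = h/h = 1)
(0 - 11)*3 + t(M) = (0 - 11)*3 + 1 = -11*3 + 1 = -33 + 1 = -32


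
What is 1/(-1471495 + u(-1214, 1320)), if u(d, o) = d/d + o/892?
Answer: -223/328142832 ≈ -6.7958e-7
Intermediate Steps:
u(d, o) = 1 + o/892 (u(d, o) = 1 + o*(1/892) = 1 + o/892)
1/(-1471495 + u(-1214, 1320)) = 1/(-1471495 + (1 + (1/892)*1320)) = 1/(-1471495 + (1 + 330/223)) = 1/(-1471495 + 553/223) = 1/(-328142832/223) = -223/328142832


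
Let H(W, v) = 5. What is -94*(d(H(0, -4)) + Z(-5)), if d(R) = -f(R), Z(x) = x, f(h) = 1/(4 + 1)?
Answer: 2444/5 ≈ 488.80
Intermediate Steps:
f(h) = ⅕ (f(h) = 1/5 = ⅕)
d(R) = -⅕ (d(R) = -1*⅕ = -⅕)
-94*(d(H(0, -4)) + Z(-5)) = -94*(-⅕ - 5) = -94*(-26/5) = 2444/5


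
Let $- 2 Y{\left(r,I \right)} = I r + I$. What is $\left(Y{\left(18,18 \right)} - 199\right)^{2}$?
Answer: $136900$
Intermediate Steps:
$Y{\left(r,I \right)} = - \frac{I}{2} - \frac{I r}{2}$ ($Y{\left(r,I \right)} = - \frac{I r + I}{2} = - \frac{I + I r}{2} = - \frac{I}{2} - \frac{I r}{2}$)
$\left(Y{\left(18,18 \right)} - 199\right)^{2} = \left(\left(- \frac{1}{2}\right) 18 \left(1 + 18\right) - 199\right)^{2} = \left(\left(- \frac{1}{2}\right) 18 \cdot 19 - 199\right)^{2} = \left(-171 - 199\right)^{2} = \left(-370\right)^{2} = 136900$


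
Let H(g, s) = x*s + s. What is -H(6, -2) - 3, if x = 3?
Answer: 5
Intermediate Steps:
H(g, s) = 4*s (H(g, s) = 3*s + s = 4*s)
-H(6, -2) - 3 = -4*(-2) - 3 = -1*(-8) - 3 = 8 - 3 = 5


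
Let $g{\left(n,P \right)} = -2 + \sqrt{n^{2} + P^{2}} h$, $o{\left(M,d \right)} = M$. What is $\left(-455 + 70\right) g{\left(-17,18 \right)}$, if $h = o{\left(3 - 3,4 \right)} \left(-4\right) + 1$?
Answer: $770 - 385 \sqrt{613} \approx -8762.2$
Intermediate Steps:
$h = 1$ ($h = \left(3 - 3\right) \left(-4\right) + 1 = 0 \left(-4\right) + 1 = 0 + 1 = 1$)
$g{\left(n,P \right)} = -2 + \sqrt{P^{2} + n^{2}}$ ($g{\left(n,P \right)} = -2 + \sqrt{n^{2} + P^{2}} \cdot 1 = -2 + \sqrt{P^{2} + n^{2}} \cdot 1 = -2 + \sqrt{P^{2} + n^{2}}$)
$\left(-455 + 70\right) g{\left(-17,18 \right)} = \left(-455 + 70\right) \left(-2 + \sqrt{18^{2} + \left(-17\right)^{2}}\right) = - 385 \left(-2 + \sqrt{324 + 289}\right) = - 385 \left(-2 + \sqrt{613}\right) = 770 - 385 \sqrt{613}$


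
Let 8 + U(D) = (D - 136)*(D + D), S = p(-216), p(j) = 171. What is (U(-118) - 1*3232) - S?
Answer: 56533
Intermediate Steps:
S = 171
U(D) = -8 + 2*D*(-136 + D) (U(D) = -8 + (D - 136)*(D + D) = -8 + (-136 + D)*(2*D) = -8 + 2*D*(-136 + D))
(U(-118) - 1*3232) - S = ((-8 - 272*(-118) + 2*(-118)²) - 1*3232) - 1*171 = ((-8 + 32096 + 2*13924) - 3232) - 171 = ((-8 + 32096 + 27848) - 3232) - 171 = (59936 - 3232) - 171 = 56704 - 171 = 56533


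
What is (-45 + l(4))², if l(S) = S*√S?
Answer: 1369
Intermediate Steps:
l(S) = S^(3/2)
(-45 + l(4))² = (-45 + 4^(3/2))² = (-45 + 8)² = (-37)² = 1369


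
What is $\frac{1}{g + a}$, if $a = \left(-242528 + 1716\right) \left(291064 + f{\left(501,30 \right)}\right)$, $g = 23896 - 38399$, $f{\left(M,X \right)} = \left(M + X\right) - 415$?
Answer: $- \frac{1}{70119652663} \approx -1.4261 \cdot 10^{-11}$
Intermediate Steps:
$f{\left(M,X \right)} = -415 + M + X$
$g = -14503$
$a = -70119638160$ ($a = \left(-242528 + 1716\right) \left(291064 + \left(-415 + 501 + 30\right)\right) = - 240812 \left(291064 + 116\right) = \left(-240812\right) 291180 = -70119638160$)
$\frac{1}{g + a} = \frac{1}{-14503 - 70119638160} = \frac{1}{-70119652663} = - \frac{1}{70119652663}$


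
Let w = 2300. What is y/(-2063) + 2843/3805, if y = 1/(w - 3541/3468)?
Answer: 46761673880891/62584670885185 ≈ 0.74717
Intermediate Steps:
y = 3468/7972859 (y = 1/(2300 - 3541/3468) = 1/(7972859/3468) = 3468/7972859 ≈ 0.00043498)
y/(-2063) + 2843/3805 = (3468/7972859)/(-2063) + 2843/3805 = (3468/7972859)*(-1/2063) + 2843*(1/3805) = -3468/16448008117 + 2843/3805 = 46761673880891/62584670885185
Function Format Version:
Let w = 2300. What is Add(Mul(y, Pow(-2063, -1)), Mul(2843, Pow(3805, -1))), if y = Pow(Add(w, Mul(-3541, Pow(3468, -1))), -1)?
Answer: Rational(46761673880891, 62584670885185) ≈ 0.74717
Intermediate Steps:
y = Rational(3468, 7972859) (y = Pow(Add(2300, Mul(-3541, Pow(3468, -1))), -1) = Pow(Add(2300, Mul(-3541, Rational(1, 3468))), -1) = Pow(Add(2300, Rational(-3541, 3468)), -1) = Pow(Rational(7972859, 3468), -1) = Rational(3468, 7972859) ≈ 0.00043498)
Add(Mul(y, Pow(-2063, -1)), Mul(2843, Pow(3805, -1))) = Add(Mul(Rational(3468, 7972859), Pow(-2063, -1)), Mul(2843, Pow(3805, -1))) = Add(Mul(Rational(3468, 7972859), Rational(-1, 2063)), Mul(2843, Rational(1, 3805))) = Add(Rational(-3468, 16448008117), Rational(2843, 3805)) = Rational(46761673880891, 62584670885185)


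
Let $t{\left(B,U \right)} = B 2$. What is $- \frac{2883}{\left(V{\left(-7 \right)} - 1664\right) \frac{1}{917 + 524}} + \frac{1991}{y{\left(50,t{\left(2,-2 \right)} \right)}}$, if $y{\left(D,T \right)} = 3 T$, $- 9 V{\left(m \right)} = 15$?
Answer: $\frac{159507535}{59964} \approx 2660.1$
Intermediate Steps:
$t{\left(B,U \right)} = 2 B$
$V{\left(m \right)} = - \frac{5}{3}$ ($V{\left(m \right)} = \left(- \frac{1}{9}\right) 15 = - \frac{5}{3}$)
$- \frac{2883}{\left(V{\left(-7 \right)} - 1664\right) \frac{1}{917 + 524}} + \frac{1991}{y{\left(50,t{\left(2,-2 \right)} \right)}} = - \frac{2883}{\left(- \frac{5}{3} - 1664\right) \frac{1}{917 + 524}} + \frac{1991}{3 \cdot 2 \cdot 2} = - \frac{2883}{\left(- \frac{4997}{3}\right) \frac{1}{1441}} + \frac{1991}{3 \cdot 4} = - \frac{2883}{\left(- \frac{4997}{3}\right) \frac{1}{1441}} + \frac{1991}{12} = - \frac{2883}{- \frac{4997}{4323}} + 1991 \cdot \frac{1}{12} = \left(-2883\right) \left(- \frac{4323}{4997}\right) + \frac{1991}{12} = \frac{12463209}{4997} + \frac{1991}{12} = \frac{159507535}{59964}$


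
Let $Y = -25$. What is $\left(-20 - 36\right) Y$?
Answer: $1400$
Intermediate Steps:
$\left(-20 - 36\right) Y = \left(-20 - 36\right) \left(-25\right) = \left(-56\right) \left(-25\right) = 1400$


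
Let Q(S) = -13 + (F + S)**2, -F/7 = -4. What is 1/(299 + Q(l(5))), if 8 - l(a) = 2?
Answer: 1/1442 ≈ 0.00069348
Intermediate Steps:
F = 28 (F = -7*(-4) = 28)
l(a) = 6 (l(a) = 8 - 1*2 = 8 - 2 = 6)
Q(S) = -13 + (28 + S)**2
1/(299 + Q(l(5))) = 1/(299 + (-13 + (28 + 6)**2)) = 1/(299 + (-13 + 34**2)) = 1/(299 + (-13 + 1156)) = 1/(299 + 1143) = 1/1442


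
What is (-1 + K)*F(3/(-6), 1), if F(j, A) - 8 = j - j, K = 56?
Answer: 440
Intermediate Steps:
F(j, A) = 8 (F(j, A) = 8 + (j - j) = 8 + 0 = 8)
(-1 + K)*F(3/(-6), 1) = (-1 + 56)*8 = 55*8 = 440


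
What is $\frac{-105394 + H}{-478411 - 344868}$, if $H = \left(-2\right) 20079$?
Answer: $\frac{145552}{823279} \approx 0.1768$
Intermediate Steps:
$H = -40158$
$\frac{-105394 + H}{-478411 - 344868} = \frac{-105394 - 40158}{-478411 - 344868} = - \frac{145552}{-823279} = \left(-145552\right) \left(- \frac{1}{823279}\right) = \frac{145552}{823279}$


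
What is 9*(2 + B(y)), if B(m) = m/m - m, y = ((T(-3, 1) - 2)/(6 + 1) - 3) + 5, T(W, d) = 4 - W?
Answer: 18/7 ≈ 2.5714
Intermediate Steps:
y = 19/7 (y = (((4 - 1*(-3)) - 2)/(6 + 1) - 3) + 5 = (((4 + 3) - 2)/7 - 3) + 5 = ((7 - 2)*(⅐) - 3) + 5 = (5*(⅐) - 3) + 5 = (5/7 - 3) + 5 = -16/7 + 5 = 19/7 ≈ 2.7143)
B(m) = 1 - m
9*(2 + B(y)) = 9*(2 + (1 - 1*19/7)) = 9*(2 + (1 - 19/7)) = 9*(2 - 12/7) = 9*(2/7) = 18/7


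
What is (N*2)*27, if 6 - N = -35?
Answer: 2214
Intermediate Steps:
N = 41 (N = 6 - 1*(-35) = 6 + 35 = 41)
(N*2)*27 = (41*2)*27 = 82*27 = 2214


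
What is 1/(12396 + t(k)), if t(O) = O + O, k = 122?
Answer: 1/12640 ≈ 7.9114e-5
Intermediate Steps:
t(O) = 2*O
1/(12396 + t(k)) = 1/(12396 + 2*122) = 1/(12396 + 244) = 1/12640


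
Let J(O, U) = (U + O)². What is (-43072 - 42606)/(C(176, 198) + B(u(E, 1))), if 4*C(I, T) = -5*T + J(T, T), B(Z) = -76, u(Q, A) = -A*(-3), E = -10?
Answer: -171356/77761 ≈ -2.2036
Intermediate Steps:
u(Q, A) = 3*A
J(O, U) = (O + U)²
C(I, T) = T² - 5*T/4 (C(I, T) = (-5*T + (T + T)²)/4 = (-5*T + (2*T)²)/4 = (-5*T + 4*T²)/4 = T² - 5*T/4)
(-43072 - 42606)/(C(176, 198) + B(u(E, 1))) = (-43072 - 42606)/((¼)*198*(-5 + 4*198) - 76) = -85678/((¼)*198*(-5 + 792) - 76) = -85678/((¼)*198*787 - 76) = -85678/(77913/2 - 76) = -85678/77761/2 = -85678*2/77761 = -171356/77761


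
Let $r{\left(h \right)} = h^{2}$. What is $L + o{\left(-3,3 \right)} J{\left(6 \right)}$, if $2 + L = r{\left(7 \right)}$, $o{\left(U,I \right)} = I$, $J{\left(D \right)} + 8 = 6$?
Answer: $41$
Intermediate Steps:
$J{\left(D \right)} = -2$ ($J{\left(D \right)} = -8 + 6 = -2$)
$L = 47$ ($L = -2 + 7^{2} = -2 + 49 = 47$)
$L + o{\left(-3,3 \right)} J{\left(6 \right)} = 47 + 3 \left(-2\right) = 47 - 6 = 41$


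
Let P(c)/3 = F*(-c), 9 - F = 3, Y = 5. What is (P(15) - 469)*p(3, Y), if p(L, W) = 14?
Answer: -10346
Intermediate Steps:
F = 6 (F = 9 - 1*3 = 9 - 3 = 6)
P(c) = -18*c (P(c) = 3*(6*(-c)) = 3*(-6*c) = -18*c)
(P(15) - 469)*p(3, Y) = (-18*15 - 469)*14 = (-270 - 469)*14 = -739*14 = -10346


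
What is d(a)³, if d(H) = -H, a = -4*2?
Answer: 512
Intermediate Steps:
a = -8
d(a)³ = (-1*(-8))³ = 8³ = 512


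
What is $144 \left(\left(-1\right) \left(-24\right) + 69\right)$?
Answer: $13392$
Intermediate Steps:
$144 \left(\left(-1\right) \left(-24\right) + 69\right) = 144 \left(24 + 69\right) = 144 \cdot 93 = 13392$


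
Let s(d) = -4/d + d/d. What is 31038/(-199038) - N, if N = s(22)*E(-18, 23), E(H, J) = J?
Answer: -989102/52129 ≈ -18.974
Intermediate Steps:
s(d) = 1 - 4/d (s(d) = -4/d + 1 = 1 - 4/d)
N = 207/11 (N = ((-4 + 22)/22)*23 = ((1/22)*18)*23 = (9/11)*23 = 207/11 ≈ 18.818)
31038/(-199038) - N = 31038/(-199038) - 1*207/11 = 31038*(-1/199038) - 207/11 = -739/4739 - 207/11 = -989102/52129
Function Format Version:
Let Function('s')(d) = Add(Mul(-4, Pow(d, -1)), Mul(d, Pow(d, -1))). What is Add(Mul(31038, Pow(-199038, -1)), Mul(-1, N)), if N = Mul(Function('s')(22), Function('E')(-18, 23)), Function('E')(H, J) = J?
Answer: Rational(-989102, 52129) ≈ -18.974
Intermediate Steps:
Function('s')(d) = Add(1, Mul(-4, Pow(d, -1))) (Function('s')(d) = Add(Mul(-4, Pow(d, -1)), 1) = Add(1, Mul(-4, Pow(d, -1))))
N = Rational(207, 11) (N = Mul(Mul(Pow(22, -1), Add(-4, 22)), 23) = Mul(Mul(Rational(1, 22), 18), 23) = Mul(Rational(9, 11), 23) = Rational(207, 11) ≈ 18.818)
Add(Mul(31038, Pow(-199038, -1)), Mul(-1, N)) = Add(Mul(31038, Pow(-199038, -1)), Mul(-1, Rational(207, 11))) = Add(Mul(31038, Rational(-1, 199038)), Rational(-207, 11)) = Add(Rational(-739, 4739), Rational(-207, 11)) = Rational(-989102, 52129)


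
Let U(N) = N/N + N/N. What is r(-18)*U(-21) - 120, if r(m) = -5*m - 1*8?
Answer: 44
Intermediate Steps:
U(N) = 2 (U(N) = 1 + 1 = 2)
r(m) = -8 - 5*m (r(m) = -5*m - 8 = -8 - 5*m)
r(-18)*U(-21) - 120 = (-8 - 5*(-18))*2 - 120 = (-8 + 90)*2 - 120 = 82*2 - 120 = 164 - 120 = 44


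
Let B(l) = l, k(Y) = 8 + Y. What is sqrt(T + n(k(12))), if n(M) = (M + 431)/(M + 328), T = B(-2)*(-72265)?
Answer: sqrt(4375829517)/174 ≈ 380.17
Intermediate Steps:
T = 144530 (T = -2*(-72265) = 144530)
n(M) = (431 + M)/(328 + M)
sqrt(T + n(k(12))) = sqrt(144530 + (431 + (8 + 12))/(328 + (8 + 12))) = sqrt(144530 + (431 + 20)/(328 + 20)) = sqrt(144530 + 451/348) = sqrt(50296891/348) = sqrt(4375829517)/174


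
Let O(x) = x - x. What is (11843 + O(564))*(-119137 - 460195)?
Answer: -6861028876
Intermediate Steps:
O(x) = 0
(11843 + O(564))*(-119137 - 460195) = (11843 + 0)*(-119137 - 460195) = 11843*(-579332) = -6861028876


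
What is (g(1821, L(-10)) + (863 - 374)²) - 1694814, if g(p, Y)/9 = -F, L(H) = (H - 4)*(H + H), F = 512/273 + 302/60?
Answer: -1324737213/910 ≈ -1.4558e+6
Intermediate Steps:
F = 6287/910 (F = 512*(1/273) + 302*(1/60) = 512/273 + 151/30 = 6287/910 ≈ 6.9088)
L(H) = 2*H*(-4 + H) (L(H) = (-4 + H)*(2*H) = 2*H*(-4 + H))
g(p, Y) = -56583/910 (g(p, Y) = 9*(-1*6287/910) = 9*(-6287/910) = -56583/910)
(g(1821, L(-10)) + (863 - 374)²) - 1694814 = (-56583/910 + (863 - 374)²) - 1694814 = (-56583/910 + 489²) - 1694814 = (-56583/910 + 239121) - 1694814 = 217543527/910 - 1694814 = -1324737213/910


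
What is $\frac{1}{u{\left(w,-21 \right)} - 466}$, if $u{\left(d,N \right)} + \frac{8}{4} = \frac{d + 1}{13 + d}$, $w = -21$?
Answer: $- \frac{2}{931} \approx -0.0021482$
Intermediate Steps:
$u{\left(d,N \right)} = -2 + \frac{1 + d}{13 + d}$ ($u{\left(d,N \right)} = -2 + \frac{d + 1}{13 + d} = -2 + \frac{1 + d}{13 + d}$)
$\frac{1}{u{\left(w,-21 \right)} - 466} = \frac{1}{\frac{-25 - -21}{13 - 21} - 466} = \frac{1}{\frac{-25 + 21}{-8} - 466} = \frac{1}{\left(- \frac{1}{8}\right) \left(-4\right) - 466} = \frac{1}{\frac{1}{2} - 466} = \frac{1}{- \frac{931}{2}} = - \frac{2}{931}$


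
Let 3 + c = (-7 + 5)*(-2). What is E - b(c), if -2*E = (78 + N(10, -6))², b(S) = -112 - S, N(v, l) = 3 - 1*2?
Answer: -6015/2 ≈ -3007.5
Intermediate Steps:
c = 1 (c = -3 + (-7 + 5)*(-2) = -3 - 2*(-2) = -3 + 4 = 1)
N(v, l) = 1 (N(v, l) = 3 - 2 = 1)
E = -6241/2 (E = -(78 + 1)²/2 = -½*79² = -½*6241 = -6241/2 ≈ -3120.5)
E - b(c) = -6241/2 - (-112 - 1*1) = -6241/2 - (-112 - 1) = -6241/2 - 1*(-113) = -6241/2 + 113 = -6015/2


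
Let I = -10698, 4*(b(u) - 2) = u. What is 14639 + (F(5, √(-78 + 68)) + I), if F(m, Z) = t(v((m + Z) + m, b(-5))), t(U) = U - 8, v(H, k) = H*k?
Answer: 7881/2 + 3*I*√10/4 ≈ 3940.5 + 2.3717*I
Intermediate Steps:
b(u) = 2 + u/4
t(U) = -8 + U
F(m, Z) = -8 + 3*m/2 + 3*Z/4 (F(m, Z) = -8 + ((m + Z) + m)*(2 + (¼)*(-5)) = -8 + ((Z + m) + m)*(2 - 5/4) = -8 + (Z + 2*m)*(¾) = -8 + (3*m/2 + 3*Z/4) = -8 + 3*m/2 + 3*Z/4)
14639 + (F(5, √(-78 + 68)) + I) = 14639 + ((-8 + (3/2)*5 + 3*√(-78 + 68)/4) - 10698) = 14639 + ((-8 + 15/2 + 3*√(-10)/4) - 10698) = 14639 + ((-8 + 15/2 + 3*(I*√10)/4) - 10698) = 14639 + ((-8 + 15/2 + 3*I*√10/4) - 10698) = 14639 + ((-½ + 3*I*√10/4) - 10698) = 14639 + (-21397/2 + 3*I*√10/4) = 7881/2 + 3*I*√10/4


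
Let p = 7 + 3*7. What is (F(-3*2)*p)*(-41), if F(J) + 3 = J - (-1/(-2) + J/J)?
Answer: 12054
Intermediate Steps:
p = 28 (p = 7 + 21 = 28)
F(J) = -9/2 + J (F(J) = -3 + (J - (-1/(-2) + J/J)) = -3 + (J - (-1*(-½) + 1)) = -3 + (J - (½ + 1)) = -3 + (J - 1*3/2) = -3 + (J - 3/2) = -3 + (-3/2 + J) = -9/2 + J)
(F(-3*2)*p)*(-41) = ((-9/2 - 3*2)*28)*(-41) = ((-9/2 - 6)*28)*(-41) = -21/2*28*(-41) = -294*(-41) = 12054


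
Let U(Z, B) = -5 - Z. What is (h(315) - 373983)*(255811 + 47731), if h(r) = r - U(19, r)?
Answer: -113416647048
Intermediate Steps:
h(r) = 24 + r (h(r) = r - (-5 - 1*19) = r - (-5 - 19) = r - 1*(-24) = r + 24 = 24 + r)
(h(315) - 373983)*(255811 + 47731) = ((24 + 315) - 373983)*(255811 + 47731) = (339 - 373983)*303542 = -373644*303542 = -113416647048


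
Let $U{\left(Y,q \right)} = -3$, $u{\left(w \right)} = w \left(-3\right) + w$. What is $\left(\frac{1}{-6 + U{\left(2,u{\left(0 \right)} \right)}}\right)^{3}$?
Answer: $- \frac{1}{729} \approx -0.0013717$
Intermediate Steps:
$u{\left(w \right)} = - 2 w$ ($u{\left(w \right)} = - 3 w + w = - 2 w$)
$\left(\frac{1}{-6 + U{\left(2,u{\left(0 \right)} \right)}}\right)^{3} = \left(\frac{1}{-6 - 3}\right)^{3} = \left(\frac{1}{-9}\right)^{3} = \left(- \frac{1}{9}\right)^{3} = - \frac{1}{729}$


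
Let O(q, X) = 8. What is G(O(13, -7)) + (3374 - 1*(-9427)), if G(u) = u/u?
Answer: 12802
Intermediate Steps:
G(u) = 1
G(O(13, -7)) + (3374 - 1*(-9427)) = 1 + (3374 - 1*(-9427)) = 1 + (3374 + 9427) = 1 + 12801 = 12802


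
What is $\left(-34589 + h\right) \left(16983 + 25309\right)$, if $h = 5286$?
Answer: $-1239282476$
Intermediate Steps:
$\left(-34589 + h\right) \left(16983 + 25309\right) = \left(-34589 + 5286\right) \left(16983 + 25309\right) = \left(-29303\right) 42292 = -1239282476$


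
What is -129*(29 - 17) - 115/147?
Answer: -227671/147 ≈ -1548.8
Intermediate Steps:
-129*(29 - 17) - 115/147 = -129*12 - 115*1/147 = -1548 - 115/147 = -227671/147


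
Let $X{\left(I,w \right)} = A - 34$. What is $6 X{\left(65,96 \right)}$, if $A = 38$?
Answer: $24$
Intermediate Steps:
$X{\left(I,w \right)} = 4$ ($X{\left(I,w \right)} = 38 - 34 = 4$)
$6 X{\left(65,96 \right)} = 6 \cdot 4 = 24$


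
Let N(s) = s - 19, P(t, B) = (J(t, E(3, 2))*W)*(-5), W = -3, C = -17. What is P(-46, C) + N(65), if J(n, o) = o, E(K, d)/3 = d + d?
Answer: 226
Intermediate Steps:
E(K, d) = 6*d (E(K, d) = 3*(d + d) = 3*(2*d) = 6*d)
P(t, B) = 180 (P(t, B) = ((6*2)*(-3))*(-5) = (12*(-3))*(-5) = -36*(-5) = 180)
N(s) = -19 + s
P(-46, C) + N(65) = 180 + (-19 + 65) = 180 + 46 = 226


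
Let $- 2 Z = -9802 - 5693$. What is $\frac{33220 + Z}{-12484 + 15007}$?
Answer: $\frac{81935}{5046} \approx 16.238$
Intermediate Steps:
$Z = \frac{15495}{2}$ ($Z = - \frac{-9802 - 5693}{2} = \left(- \frac{1}{2}\right) \left(-15495\right) = \frac{15495}{2} \approx 7747.5$)
$\frac{33220 + Z}{-12484 + 15007} = \frac{33220 + \frac{15495}{2}}{-12484 + 15007} = \frac{81935}{2 \cdot 2523} = \frac{81935}{2} \cdot \frac{1}{2523} = \frac{81935}{5046}$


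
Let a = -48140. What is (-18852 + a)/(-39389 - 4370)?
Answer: 66992/43759 ≈ 1.5309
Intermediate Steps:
(-18852 + a)/(-39389 - 4370) = (-18852 - 48140)/(-39389 - 4370) = -66992/(-43759) = -66992*(-1/43759) = 66992/43759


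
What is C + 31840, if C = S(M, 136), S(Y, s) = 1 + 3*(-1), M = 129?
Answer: 31838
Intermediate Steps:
S(Y, s) = -2 (S(Y, s) = 1 - 3 = -2)
C = -2
C + 31840 = -2 + 31840 = 31838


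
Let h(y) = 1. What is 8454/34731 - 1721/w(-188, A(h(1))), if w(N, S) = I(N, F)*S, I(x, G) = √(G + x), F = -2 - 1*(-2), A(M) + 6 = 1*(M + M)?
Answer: 2818/11577 - 1721*I*√47/376 ≈ 0.24341 - 31.379*I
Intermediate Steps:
A(M) = -6 + 2*M (A(M) = -6 + 1*(M + M) = -6 + 1*(2*M) = -6 + 2*M)
F = 0 (F = -2 + 2 = 0)
w(N, S) = S*√N (w(N, S) = √(0 + N)*S = √N*S = S*√N)
8454/34731 - 1721/w(-188, A(h(1))) = 8454/34731 - 1721*(-I*√47/(94*(-6 + 2*1))) = 8454*(1/34731) - 1721*(-I*√47/(94*(-6 + 2))) = 2818/11577 - 1721*I*√47/376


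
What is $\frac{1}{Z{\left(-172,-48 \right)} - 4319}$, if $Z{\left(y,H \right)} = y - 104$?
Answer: $- \frac{1}{4595} \approx -0.00021763$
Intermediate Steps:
$Z{\left(y,H \right)} = -104 + y$
$\frac{1}{Z{\left(-172,-48 \right)} - 4319} = \frac{1}{\left(-104 - 172\right) - 4319} = \frac{1}{-276 - 4319} = \frac{1}{-4595} = - \frac{1}{4595}$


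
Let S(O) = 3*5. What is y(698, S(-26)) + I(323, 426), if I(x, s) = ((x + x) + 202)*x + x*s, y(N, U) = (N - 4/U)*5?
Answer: 1244972/3 ≈ 4.1499e+5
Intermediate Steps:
S(O) = 15
y(N, U) = -20/U + 5*N
I(x, s) = s*x + x*(202 + 2*x) (I(x, s) = (2*x + 202)*x + s*x = (202 + 2*x)*x + s*x = x*(202 + 2*x) + s*x = s*x + x*(202 + 2*x))
y(698, S(-26)) + I(323, 426) = (-20/15 + 5*698) + 323*(202 + 426 + 2*323) = (-20*1/15 + 3490) + 323*(202 + 426 + 646) = (-4/3 + 3490) + 323*1274 = 10466/3 + 411502 = 1244972/3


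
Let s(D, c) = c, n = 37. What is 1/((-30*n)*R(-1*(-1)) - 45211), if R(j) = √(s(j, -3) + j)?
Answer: I/(-45211*I + 1110*√2) ≈ -2.2092e-5 + 7.6706e-7*I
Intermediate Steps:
R(j) = √(-3 + j)
1/((-30*n)*R(-1*(-1)) - 45211) = 1/((-30*37)*√(-3 - 1*(-1)) - 45211) = 1/(-1110*√(-3 + 1) - 45211) = 1/(-1110*I*√2 - 45211) = 1/(-45211 - 1110*I*√2)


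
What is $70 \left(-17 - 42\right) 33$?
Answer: $-136290$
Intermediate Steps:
$70 \left(-17 - 42\right) 33 = 70 \left(-59\right) 33 = \left(-4130\right) 33 = -136290$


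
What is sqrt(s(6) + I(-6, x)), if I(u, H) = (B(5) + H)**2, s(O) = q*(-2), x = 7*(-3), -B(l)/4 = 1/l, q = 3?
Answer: sqrt(11731)/5 ≈ 21.662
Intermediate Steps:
B(l) = -4/l
x = -21
s(O) = -6 (s(O) = 3*(-2) = -6)
I(u, H) = (-4/5 + H)**2
sqrt(s(6) + I(-6, x)) = sqrt(-6 + (-4 + 5*(-21))**2/25) = sqrt(-6 + (-4 - 105)**2/25) = sqrt(-6 + (1/25)*(-109)**2) = sqrt(-6 + (1/25)*11881) = sqrt(-6 + 11881/25) = sqrt(11731/25) = sqrt(11731)/5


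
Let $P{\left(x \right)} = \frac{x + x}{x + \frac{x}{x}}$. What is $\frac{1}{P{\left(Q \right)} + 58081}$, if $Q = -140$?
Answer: $\frac{139}{8073539} \approx 1.7217 \cdot 10^{-5}$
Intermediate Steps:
$P{\left(x \right)} = \frac{2 x}{1 + x}$ ($P{\left(x \right)} = \frac{2 x}{x + 1} = \frac{2 x}{1 + x}$)
$\frac{1}{P{\left(Q \right)} + 58081} = \frac{1}{2 \left(-140\right) \frac{1}{1 - 140} + 58081} = \frac{1}{2 \left(-140\right) \frac{1}{-139} + 58081} = \frac{1}{2 \left(-140\right) \left(- \frac{1}{139}\right) + 58081} = \frac{1}{\frac{280}{139} + 58081} = \frac{1}{\frac{8073539}{139}} = \frac{139}{8073539}$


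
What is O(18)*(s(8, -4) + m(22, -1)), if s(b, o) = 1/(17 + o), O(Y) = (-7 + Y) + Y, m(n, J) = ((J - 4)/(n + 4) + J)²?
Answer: 29377/676 ≈ 43.457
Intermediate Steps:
m(n, J) = (J + (-4 + J)/(4 + n))² (m(n, J) = ((-4 + J)/(4 + n) + J)² = (J + (-4 + J)/(4 + n))²)
O(Y) = -7 + 2*Y
O(18)*(s(8, -4) + m(22, -1)) = (-7 + 2*18)*(1/(17 - 4) + (-4 + 5*(-1) - 1*22)²/(4 + 22)²) = (-7 + 36)*(1/13 + (-4 - 5 - 22)²/26²) = 29*(1/13 + (1/676)*(-31)²) = 29*(1/13 + (1/676)*961) = 29*(1/13 + 961/676) = 29*(1013/676) = 29377/676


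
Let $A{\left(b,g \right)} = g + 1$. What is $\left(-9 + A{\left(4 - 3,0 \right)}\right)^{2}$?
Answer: $64$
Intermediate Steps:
$A{\left(b,g \right)} = 1 + g$
$\left(-9 + A{\left(4 - 3,0 \right)}\right)^{2} = \left(-9 + \left(1 + 0\right)\right)^{2} = \left(-9 + 1\right)^{2} = \left(-8\right)^{2} = 64$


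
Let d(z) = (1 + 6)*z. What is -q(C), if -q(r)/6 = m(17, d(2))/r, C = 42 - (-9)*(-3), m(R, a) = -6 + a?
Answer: 16/5 ≈ 3.2000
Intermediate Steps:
d(z) = 7*z
C = 15 (C = 42 - 1*27 = 42 - 27 = 15)
q(r) = -48/r (q(r) = -6*(-6 + 7*2)/r = -6*(-6 + 14)/r = -48/r)
-q(C) = -(-48)/15 = -1*(-16/5) = 16/5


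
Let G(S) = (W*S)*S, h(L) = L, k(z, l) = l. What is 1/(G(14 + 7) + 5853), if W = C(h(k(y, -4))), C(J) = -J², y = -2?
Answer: -1/1203 ≈ -0.00083125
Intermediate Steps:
W = -16 (W = -1*(-4)² = -1*16 = -16)
G(S) = -16*S² (G(S) = (-16*S)*S = -16*S²)
1/(G(14 + 7) + 5853) = 1/(-16*(14 + 7)² + 5853) = 1/(-16*21² + 5853) = 1/(-16*441 + 5853) = 1/(-7056 + 5853) = 1/(-1203) = -1/1203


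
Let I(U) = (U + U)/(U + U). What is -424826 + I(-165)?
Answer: -424825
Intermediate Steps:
I(U) = 1 (I(U) = (2*U)/((2*U)) = (2*U)*(1/(2*U)) = 1)
-424826 + I(-165) = -424826 + 1 = -424825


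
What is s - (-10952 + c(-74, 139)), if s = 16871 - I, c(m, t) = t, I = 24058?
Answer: 3626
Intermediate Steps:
s = -7187 (s = 16871 - 1*24058 = 16871 - 24058 = -7187)
s - (-10952 + c(-74, 139)) = -7187 - (-10952 + 139) = -7187 - 1*(-10813) = -7187 + 10813 = 3626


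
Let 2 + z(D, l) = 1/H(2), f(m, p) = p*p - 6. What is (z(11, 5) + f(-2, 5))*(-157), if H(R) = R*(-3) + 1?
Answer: -13188/5 ≈ -2637.6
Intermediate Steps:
f(m, p) = -6 + p² (f(m, p) = p² - 6 = -6 + p²)
H(R) = 1 - 3*R (H(R) = -3*R + 1 = 1 - 3*R)
z(D, l) = -11/5 (z(D, l) = -2 + 1/(1 - 3*2) = -2 + 1/(1 - 6) = -2 + 1/(-5) = -2 - ⅕ = -11/5)
(z(11, 5) + f(-2, 5))*(-157) = (-11/5 + (-6 + 5²))*(-157) = (-11/5 + (-6 + 25))*(-157) = (-11/5 + 19)*(-157) = (84/5)*(-157) = -13188/5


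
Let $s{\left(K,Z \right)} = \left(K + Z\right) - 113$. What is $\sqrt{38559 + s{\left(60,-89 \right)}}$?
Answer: $\sqrt{38417} \approx 196.0$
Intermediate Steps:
$s{\left(K,Z \right)} = -113 + K + Z$ ($s{\left(K,Z \right)} = \left(K + Z\right) - 113 = -113 + K + Z$)
$\sqrt{38559 + s{\left(60,-89 \right)}} = \sqrt{38559 - 142} = \sqrt{38417}$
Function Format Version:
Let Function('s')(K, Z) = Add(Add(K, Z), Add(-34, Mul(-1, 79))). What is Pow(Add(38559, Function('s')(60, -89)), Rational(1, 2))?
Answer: Pow(38417, Rational(1, 2)) ≈ 196.00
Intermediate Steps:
Function('s')(K, Z) = Add(-113, K, Z) (Function('s')(K, Z) = Add(Add(K, Z), Add(-34, -79)) = Add(Add(K, Z), -113) = Add(-113, K, Z))
Pow(Add(38559, Function('s')(60, -89)), Rational(1, 2)) = Pow(Add(38559, Add(-113, 60, -89)), Rational(1, 2)) = Pow(Add(38559, -142), Rational(1, 2)) = Pow(38417, Rational(1, 2))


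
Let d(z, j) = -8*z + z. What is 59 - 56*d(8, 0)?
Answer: 3195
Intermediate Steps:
d(z, j) = -7*z
59 - 56*d(8, 0) = 59 - (-392)*8 = 59 - 56*(-56) = 59 + 3136 = 3195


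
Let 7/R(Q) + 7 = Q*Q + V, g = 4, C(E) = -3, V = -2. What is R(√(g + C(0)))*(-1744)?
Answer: 1526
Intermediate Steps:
R(Q) = 7/(-9 + Q²) (R(Q) = 7/(-7 + (Q*Q - 2)) = 7/(-7 + (Q² - 2)) = 7/(-7 + (-2 + Q²)) = 7/(-9 + Q²))
R(√(g + C(0)))*(-1744) = (7/(-9 + (√(4 - 3))²))*(-1744) = (7/(-9 + (√1)²))*(-1744) = (7/(-9 + 1²))*(-1744) = (7/(-9 + 1))*(-1744) = (7/(-8))*(-1744) = (7*(-⅛))*(-1744) = -7/8*(-1744) = 1526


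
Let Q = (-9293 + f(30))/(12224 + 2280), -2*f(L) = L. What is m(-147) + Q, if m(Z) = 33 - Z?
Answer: 650353/3626 ≈ 179.36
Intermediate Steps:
f(L) = -L/2
Q = -2327/3626 (Q = (-9293 - ½*30)/(12224 + 2280) = (-9293 - 15)/14504 = -9308*1/14504 = -2327/3626 ≈ -0.64175)
m(-147) + Q = (33 - 1*(-147)) - 2327/3626 = (33 + 147) - 2327/3626 = 180 - 2327/3626 = 650353/3626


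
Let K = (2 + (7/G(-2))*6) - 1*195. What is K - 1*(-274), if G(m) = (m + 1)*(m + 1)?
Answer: 123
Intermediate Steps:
G(m) = (1 + m)² (G(m) = (1 + m)*(1 + m) = (1 + m)²)
K = -151 (K = (2 + (7/((1 - 2)²))*6) - 1*195 = (2 + (7/((-1)²))*6) - 195 = (2 + (7/1)*6) - 195 = (2 + (7*1)*6) - 195 = (2 + 7*6) - 195 = (2 + 42) - 195 = 44 - 195 = -151)
K - 1*(-274) = -151 - 1*(-274) = -151 + 274 = 123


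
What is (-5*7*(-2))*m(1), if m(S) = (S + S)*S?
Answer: 140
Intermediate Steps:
m(S) = 2*S**2 (m(S) = (2*S)*S = 2*S**2)
(-5*7*(-2))*m(1) = (-5*7*(-2))*(2*1**2) = (-35*(-2))*(2*1) = 70*2 = 140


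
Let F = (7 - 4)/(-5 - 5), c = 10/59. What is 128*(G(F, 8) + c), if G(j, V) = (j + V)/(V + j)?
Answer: 8832/59 ≈ 149.69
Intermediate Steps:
c = 10/59 (c = 10*(1/59) = 10/59 ≈ 0.16949)
F = -3/10 (F = 3/(-10) = 3*(-1/10) = -3/10 ≈ -0.30000)
G(j, V) = 1 (G(j, V) = (V + j)/(V + j) = 1)
128*(G(F, 8) + c) = 128*(1 + 10/59) = 128*(69/59) = 8832/59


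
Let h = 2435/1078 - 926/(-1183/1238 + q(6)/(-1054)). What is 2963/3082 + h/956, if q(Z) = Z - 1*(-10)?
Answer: 1972966031024563/1005818543628360 ≈ 1.9616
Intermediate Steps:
q(Z) = 10 + Z (q(Z) = Z + 10 = 10 + Z)
h = 652812096203/682745910 (h = 2435/1078 - 926/(-1183/1238 + (10 + 6)/(-1054)) = 2435*(1/1078) - 926/(-1183*1/1238 + 16*(-1/1054)) = 2435/1078 - 926/(-1183/1238 - 8/527) = 2435/1078 - 926/(-633345/652426) = 2435/1078 - 926*(-652426/633345) = 2435/1078 + 604146476/633345 = 652812096203/682745910 ≈ 956.16)
2963/3082 + h/956 = 2963/3082 + (652812096203/682745910)/956 = 2963*(1/3082) + (652812096203/682745910)*(1/956) = 2963/3082 + 652812096203/652705089960 = 1972966031024563/1005818543628360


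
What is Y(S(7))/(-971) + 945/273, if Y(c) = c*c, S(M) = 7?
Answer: 43058/12623 ≈ 3.4111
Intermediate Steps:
Y(c) = c**2
Y(S(7))/(-971) + 945/273 = 7**2/(-971) + 945/273 = 49*(-1/971) + 945*(1/273) = -49/971 + 45/13 = 43058/12623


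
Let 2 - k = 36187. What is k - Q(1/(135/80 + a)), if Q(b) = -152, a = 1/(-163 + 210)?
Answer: -36033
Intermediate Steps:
a = 1/47 ≈ 0.021277
k = -36185 (k = 2 - 1*36187 = 2 - 36187 = -36185)
k - Q(1/(135/80 + a)) = -36185 - 1*(-152) = -36185 + 152 = -36033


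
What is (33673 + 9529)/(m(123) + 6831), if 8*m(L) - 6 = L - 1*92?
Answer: 345616/54685 ≈ 6.3201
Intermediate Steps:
m(L) = -43/4 + L/8 (m(L) = 3/4 + (L - 1*92)/8 = 3/4 + (L - 92)/8 = 3/4 + (-92 + L)/8 = 3/4 + (-23/2 + L/8) = -43/4 + L/8)
(33673 + 9529)/(m(123) + 6831) = (33673 + 9529)/((-43/4 + (1/8)*123) + 6831) = 43202/((-43/4 + 123/8) + 6831) = 43202/(37/8 + 6831) = 43202/(54685/8) = 43202*(8/54685) = 345616/54685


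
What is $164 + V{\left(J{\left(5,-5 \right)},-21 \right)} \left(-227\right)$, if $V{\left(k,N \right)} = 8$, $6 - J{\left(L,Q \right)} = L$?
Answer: $-1652$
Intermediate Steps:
$J{\left(L,Q \right)} = 6 - L$
$164 + V{\left(J{\left(5,-5 \right)},-21 \right)} \left(-227\right) = 164 + 8 \left(-227\right) = 164 - 1816 = -1652$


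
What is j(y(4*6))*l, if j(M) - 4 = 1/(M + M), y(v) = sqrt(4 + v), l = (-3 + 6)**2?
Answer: 36 + 9*sqrt(7)/28 ≈ 36.850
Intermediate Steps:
l = 9 (l = 3**2 = 9)
j(M) = 4 + 1/(2*M) (j(M) = 4 + 1/(M + M) = 4 + 1/(2*M))
j(y(4*6))*l = (4 + 1/(2*(sqrt(4 + 4*6))))*9 = (4 + 1/(2*(sqrt(4 + 24))))*9 = (4 + 1/(2*(sqrt(28))))*9 = (4 + 1/(2*((2*sqrt(7)))))*9 = (4 + (sqrt(7)/14)/2)*9 = (4 + sqrt(7)/28)*9 = 36 + 9*sqrt(7)/28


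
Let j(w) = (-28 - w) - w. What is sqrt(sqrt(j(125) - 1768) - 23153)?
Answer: sqrt(-23153 + I*sqrt(2046)) ≈ 0.149 + 152.16*I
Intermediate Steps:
j(w) = -28 - 2*w
sqrt(sqrt(j(125) - 1768) - 23153) = sqrt(sqrt((-28 - 2*125) - 1768) - 23153) = sqrt(sqrt((-28 - 250) - 1768) - 23153) = sqrt(sqrt(-278 - 1768) - 23153) = sqrt(sqrt(-2046) - 23153) = sqrt(I*sqrt(2046) - 23153) = sqrt(-23153 + I*sqrt(2046))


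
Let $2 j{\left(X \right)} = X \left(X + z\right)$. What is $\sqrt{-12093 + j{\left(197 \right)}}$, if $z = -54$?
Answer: $\frac{\sqrt{7970}}{2} \approx 44.637$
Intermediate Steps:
$j{\left(X \right)} = \frac{X \left(-54 + X\right)}{2}$ ($j{\left(X \right)} = \frac{X \left(X - 54\right)}{2} = \frac{X \left(-54 + X\right)}{2}$)
$\sqrt{-12093 + j{\left(197 \right)}} = \sqrt{-12093 + \frac{1}{2} \cdot 197 \left(-54 + 197\right)} = \sqrt{-12093 + \frac{1}{2} \cdot 197 \cdot 143} = \sqrt{-12093 + \frac{28171}{2}} = \sqrt{\frac{3985}{2}} = \frac{\sqrt{7970}}{2}$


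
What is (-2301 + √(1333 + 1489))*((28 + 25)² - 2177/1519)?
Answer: -1401865842/217 + 609242*√2822/217 ≈ -6.3111e+6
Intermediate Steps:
(-2301 + √(1333 + 1489))*((28 + 25)² - 2177/1519) = (-2301 + √2822)*(53² - 2177*1/1519) = (-2301 + √2822)*(2809 - 311/217) = (-2301 + √2822)*(609242/217) = -1401865842/217 + 609242*√2822/217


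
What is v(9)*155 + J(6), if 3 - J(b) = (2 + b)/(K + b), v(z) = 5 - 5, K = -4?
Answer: -1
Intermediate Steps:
v(z) = 0
J(b) = 3 - (2 + b)/(-4 + b)
v(9)*155 + J(6) = 0*155 + 2*(-7 + 6)/(-4 + 6) = 0 + 2*(-1)/2 = 0 + 2*(½)*(-1) = 0 - 1 = -1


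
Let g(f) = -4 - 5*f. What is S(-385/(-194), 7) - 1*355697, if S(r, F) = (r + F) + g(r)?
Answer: -34503088/97 ≈ -3.5570e+5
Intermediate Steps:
S(r, F) = -4 + F - 4*r (S(r, F) = (r + F) + (-4 - 5*r) = (F + r) + (-4 - 5*r) = -4 + F - 4*r)
S(-385/(-194), 7) - 1*355697 = (-4 + 7 - (-1540)/(-194)) - 1*355697 = (-4 + 7 - (-1540)*(-1)/194) - 355697 = (-4 + 7 - 4*385/194) - 355697 = (-4 + 7 - 770/97) - 355697 = -479/97 - 355697 = -34503088/97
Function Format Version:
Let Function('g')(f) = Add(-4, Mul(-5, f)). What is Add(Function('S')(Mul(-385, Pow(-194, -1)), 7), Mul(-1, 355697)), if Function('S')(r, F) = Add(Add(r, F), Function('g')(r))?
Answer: Rational(-34503088, 97) ≈ -3.5570e+5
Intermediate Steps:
Function('S')(r, F) = Add(-4, F, Mul(-4, r)) (Function('S')(r, F) = Add(Add(r, F), Add(-4, Mul(-5, r))) = Add(Add(F, r), Add(-4, Mul(-5, r))) = Add(-4, F, Mul(-4, r)))
Add(Function('S')(Mul(-385, Pow(-194, -1)), 7), Mul(-1, 355697)) = Add(Add(-4, 7, Mul(-4, Mul(-385, Pow(-194, -1)))), Mul(-1, 355697)) = Add(Add(-4, 7, Mul(-4, Mul(-385, Rational(-1, 194)))), -355697) = Add(Add(-4, 7, Mul(-4, Rational(385, 194))), -355697) = Add(Add(-4, 7, Rational(-770, 97)), -355697) = Add(Rational(-479, 97), -355697) = Rational(-34503088, 97)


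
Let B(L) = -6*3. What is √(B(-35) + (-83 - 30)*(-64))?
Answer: √7214 ≈ 84.935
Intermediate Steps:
B(L) = -18
√(B(-35) + (-83 - 30)*(-64)) = √(-18 + (-83 - 30)*(-64)) = √(-18 - 113*(-64)) = √(-18 + 7232) = √7214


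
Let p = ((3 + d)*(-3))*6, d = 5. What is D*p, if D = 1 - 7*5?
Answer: 4896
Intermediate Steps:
D = -34 (D = 1 - 35 = -34)
p = -144 (p = ((3 + 5)*(-3))*6 = (8*(-3))*6 = -24*6 = -144)
D*p = -34*(-144) = 4896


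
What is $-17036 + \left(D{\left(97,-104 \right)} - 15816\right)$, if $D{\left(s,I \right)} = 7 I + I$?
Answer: $-33684$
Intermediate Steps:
$D{\left(s,I \right)} = 8 I$
$-17036 + \left(D{\left(97,-104 \right)} - 15816\right) = -17036 + \left(8 \left(-104\right) - 15816\right) = -17036 - 16648 = -33684$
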